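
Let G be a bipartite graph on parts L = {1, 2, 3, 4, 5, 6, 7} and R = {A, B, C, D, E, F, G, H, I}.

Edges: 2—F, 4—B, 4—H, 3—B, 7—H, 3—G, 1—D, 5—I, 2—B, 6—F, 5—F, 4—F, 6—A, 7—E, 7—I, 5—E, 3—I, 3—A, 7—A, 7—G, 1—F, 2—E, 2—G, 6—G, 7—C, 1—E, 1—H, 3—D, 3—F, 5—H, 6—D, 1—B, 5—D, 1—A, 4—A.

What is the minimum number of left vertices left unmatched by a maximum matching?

0

One maximum matching: 1–E, 2–B, 3–A, 4–F, 5–H, 6–D, 7–G.
All 7 left vertices are matched, so no larger matching exists.
That matches 7 of the 7, leaving 0 unmatched; no matching can do better.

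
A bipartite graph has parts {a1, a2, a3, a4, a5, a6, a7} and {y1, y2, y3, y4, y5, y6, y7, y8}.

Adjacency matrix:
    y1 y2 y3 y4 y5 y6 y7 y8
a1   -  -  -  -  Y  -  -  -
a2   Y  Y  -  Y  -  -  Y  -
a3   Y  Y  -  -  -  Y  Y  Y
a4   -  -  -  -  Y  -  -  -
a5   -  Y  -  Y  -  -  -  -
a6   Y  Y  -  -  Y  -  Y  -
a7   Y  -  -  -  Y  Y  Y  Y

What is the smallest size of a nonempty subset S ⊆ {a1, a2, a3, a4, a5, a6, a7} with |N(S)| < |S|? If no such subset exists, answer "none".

Take S = {a1, a4}. Its neighbourhood is {y5}, so |N(S)| = 1 < |S| = 2.
No single vertex violates Hall's condition since each has at least one neighbour, so 2 is the minimum.

2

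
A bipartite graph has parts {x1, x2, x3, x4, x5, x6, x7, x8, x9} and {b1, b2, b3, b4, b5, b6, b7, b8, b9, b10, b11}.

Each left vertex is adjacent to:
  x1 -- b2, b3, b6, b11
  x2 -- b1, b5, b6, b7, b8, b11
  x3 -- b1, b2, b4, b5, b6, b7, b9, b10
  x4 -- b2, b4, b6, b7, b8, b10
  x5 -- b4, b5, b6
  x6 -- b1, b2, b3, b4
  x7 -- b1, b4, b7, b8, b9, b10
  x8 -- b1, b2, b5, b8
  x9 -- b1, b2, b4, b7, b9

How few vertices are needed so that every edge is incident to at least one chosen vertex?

9

The 9 edges x1–b2, x2–b11, x3–b4, x4–b6, x5–b5, x6–b3, x7–b1, x8–b8, x9–b7 form a matching, so any vertex cover needs at least 9 vertices (one per matched edge).
Conversely {x1, x2, x3, x4, x5, x6, x7, x8, x9} meets every edge and has exactly 9 vertices, so 9 is optimal.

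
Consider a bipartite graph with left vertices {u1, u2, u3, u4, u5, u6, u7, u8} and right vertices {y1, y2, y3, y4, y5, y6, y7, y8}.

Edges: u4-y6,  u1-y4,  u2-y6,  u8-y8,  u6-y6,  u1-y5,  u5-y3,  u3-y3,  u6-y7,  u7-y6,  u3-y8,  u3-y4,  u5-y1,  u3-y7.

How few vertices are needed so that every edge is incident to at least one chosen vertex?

6

A maximum matching has 6 edges (e.g. u1–y4, u2–y6, u3–y3, u5–y1, u6–y7, u8–y8).
By König's theorem the minimum vertex cover has the same size. One such cover is {u1, u3, u5, u6, u8, y6}.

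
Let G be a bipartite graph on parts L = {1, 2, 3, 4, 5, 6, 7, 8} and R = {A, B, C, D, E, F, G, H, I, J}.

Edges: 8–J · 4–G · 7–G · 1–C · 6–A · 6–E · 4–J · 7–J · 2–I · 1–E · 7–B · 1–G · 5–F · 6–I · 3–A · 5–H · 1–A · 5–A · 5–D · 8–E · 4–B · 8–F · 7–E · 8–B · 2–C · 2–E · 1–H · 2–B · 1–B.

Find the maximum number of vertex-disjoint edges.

A valid assignment of size 8: 1-G, 2-C, 3-A, 4-J, 5-F, 6-I, 7-E, 8-B.
This saturates every left vertex, so 8 is the maximum.

8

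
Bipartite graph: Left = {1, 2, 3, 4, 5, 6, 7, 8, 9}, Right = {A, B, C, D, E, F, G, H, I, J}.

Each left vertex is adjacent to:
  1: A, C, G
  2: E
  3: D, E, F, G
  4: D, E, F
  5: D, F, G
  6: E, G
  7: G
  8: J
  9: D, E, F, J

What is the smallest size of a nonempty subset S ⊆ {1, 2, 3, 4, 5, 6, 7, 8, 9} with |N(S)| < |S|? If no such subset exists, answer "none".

3

Take S = {2, 6, 7}. Its neighbourhood is {E, G}, so |N(S)| = 2 < |S| = 3.
Every subset of size less than 3 has at least as many neighbours as members, so 3 is the minimum.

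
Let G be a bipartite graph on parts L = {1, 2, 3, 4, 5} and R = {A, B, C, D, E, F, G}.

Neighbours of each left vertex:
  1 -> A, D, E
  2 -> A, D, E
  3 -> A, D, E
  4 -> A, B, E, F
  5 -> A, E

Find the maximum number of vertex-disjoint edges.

4

One maximum matching: 1→A, 2→D, 3→E, 4→B.
The set {1, 2, 3, 5} has only 3 neighbours ({A, D, E}), so by Hall's theorem at most 4 of the 5 left vertices can be matched.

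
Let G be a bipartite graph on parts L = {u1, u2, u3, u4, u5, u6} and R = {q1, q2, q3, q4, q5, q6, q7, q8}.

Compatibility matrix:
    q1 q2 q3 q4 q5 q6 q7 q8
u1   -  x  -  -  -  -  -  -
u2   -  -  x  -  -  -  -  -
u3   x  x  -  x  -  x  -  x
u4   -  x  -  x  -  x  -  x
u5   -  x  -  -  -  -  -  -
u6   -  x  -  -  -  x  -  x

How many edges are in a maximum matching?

5

For example, pair u1–q2, u2–q3, u3–q4, u4–q6, u6–q8.
The set {u1, u5} has only 1 neighbour ({q2}), so by Hall's theorem at most 5 of the 6 left vertices can be matched.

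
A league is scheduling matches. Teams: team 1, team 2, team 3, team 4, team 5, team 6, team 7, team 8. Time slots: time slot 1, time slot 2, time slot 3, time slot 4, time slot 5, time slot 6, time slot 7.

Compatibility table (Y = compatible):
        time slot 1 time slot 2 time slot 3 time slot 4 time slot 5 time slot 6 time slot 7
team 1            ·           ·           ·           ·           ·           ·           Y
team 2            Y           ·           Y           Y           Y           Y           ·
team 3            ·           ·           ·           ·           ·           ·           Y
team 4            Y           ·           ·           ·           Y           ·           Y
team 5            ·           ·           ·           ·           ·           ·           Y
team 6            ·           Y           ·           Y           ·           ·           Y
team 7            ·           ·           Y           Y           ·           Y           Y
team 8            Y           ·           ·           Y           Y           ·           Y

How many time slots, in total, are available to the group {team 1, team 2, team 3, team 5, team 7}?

The union of neighbours of {team 1, team 2, team 3, team 5, team 7} is {time slot 1, time slot 3, time slot 4, time slot 5, time slot 6, time slot 7}, which has 6 elements.
Since |N(S)| = 6 ≥ |S| = 5, Hall's condition holds for this subset.

6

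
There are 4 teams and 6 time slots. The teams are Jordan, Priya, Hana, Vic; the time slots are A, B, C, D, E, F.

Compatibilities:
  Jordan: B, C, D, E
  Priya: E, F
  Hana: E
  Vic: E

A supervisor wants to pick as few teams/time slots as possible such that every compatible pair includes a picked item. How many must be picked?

The 3 edges Jordan–B, Priya–F, Hana–E form a matching, so any vertex cover needs at least 3 vertices (one per matched edge).
Conversely {Jordan, Priya, E} meets every edge and has exactly 3 vertices, so 3 is optimal.

3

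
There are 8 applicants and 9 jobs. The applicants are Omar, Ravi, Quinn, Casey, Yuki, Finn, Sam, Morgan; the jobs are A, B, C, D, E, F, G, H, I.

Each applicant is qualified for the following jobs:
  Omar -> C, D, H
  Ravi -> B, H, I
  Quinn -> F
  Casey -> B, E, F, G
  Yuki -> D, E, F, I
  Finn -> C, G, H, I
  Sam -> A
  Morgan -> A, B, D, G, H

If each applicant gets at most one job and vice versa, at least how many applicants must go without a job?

A valid assignment of size 8: Omar–D, Ravi–H, Quinn–F, Casey–B, Yuki–E, Finn–C, Sam–A, Morgan–G.
All 8 applicants are matched, so no larger matching exists.
That matches 8 of the 8, leaving 0 unmatched; no matching can do better.

0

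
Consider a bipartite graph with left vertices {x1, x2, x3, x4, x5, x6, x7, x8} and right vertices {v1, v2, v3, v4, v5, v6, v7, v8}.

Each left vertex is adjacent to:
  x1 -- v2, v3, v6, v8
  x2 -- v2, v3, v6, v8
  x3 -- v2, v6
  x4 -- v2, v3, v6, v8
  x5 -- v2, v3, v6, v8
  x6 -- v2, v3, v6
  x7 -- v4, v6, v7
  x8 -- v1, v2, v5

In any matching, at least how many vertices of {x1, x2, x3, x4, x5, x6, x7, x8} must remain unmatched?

One maximum matching: x1-v8, x2-v3, x3-v6, x4-v2, x7-v7, x8-v1.
The set {x1, x2, x3, x4, x5, x6} has only 4 neighbours ({v2, v3, v6, v8}), so by Hall's theorem at most 6 of the 8 left vertices can be matched.
That matches 6 of the 8, leaving 2 unmatched; no matching can do better.

2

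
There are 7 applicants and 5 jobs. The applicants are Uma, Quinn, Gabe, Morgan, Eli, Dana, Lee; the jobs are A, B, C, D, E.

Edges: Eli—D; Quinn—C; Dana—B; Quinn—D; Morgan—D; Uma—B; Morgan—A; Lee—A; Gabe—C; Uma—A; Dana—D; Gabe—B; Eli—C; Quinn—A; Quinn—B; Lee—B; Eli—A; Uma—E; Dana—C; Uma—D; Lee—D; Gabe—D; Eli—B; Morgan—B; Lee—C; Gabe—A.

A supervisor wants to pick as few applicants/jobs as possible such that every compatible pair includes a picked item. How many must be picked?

The 5 edges Uma–E, Quinn–C, Gabe–A, Morgan–D, Eli–B form a matching, so any vertex cover needs at least 5 vertices (one per matched edge).
Conversely {Uma, A, B, C, D} meets every edge and has exactly 5 vertices, so 5 is optimal.

5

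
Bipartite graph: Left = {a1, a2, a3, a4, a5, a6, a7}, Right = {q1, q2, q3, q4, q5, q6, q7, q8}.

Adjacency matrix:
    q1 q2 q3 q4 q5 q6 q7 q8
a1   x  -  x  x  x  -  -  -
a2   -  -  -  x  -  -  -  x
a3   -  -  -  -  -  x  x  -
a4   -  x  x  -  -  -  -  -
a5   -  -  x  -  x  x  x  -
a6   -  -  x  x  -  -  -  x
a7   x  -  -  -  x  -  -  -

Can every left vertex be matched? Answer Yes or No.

For example, pair a1→q4, a2→q8, a3→q7, a4→q2, a5→q6, a6→q3, a7→q5.
Every left vertex is matched, so this matching saturates all of them.

Yes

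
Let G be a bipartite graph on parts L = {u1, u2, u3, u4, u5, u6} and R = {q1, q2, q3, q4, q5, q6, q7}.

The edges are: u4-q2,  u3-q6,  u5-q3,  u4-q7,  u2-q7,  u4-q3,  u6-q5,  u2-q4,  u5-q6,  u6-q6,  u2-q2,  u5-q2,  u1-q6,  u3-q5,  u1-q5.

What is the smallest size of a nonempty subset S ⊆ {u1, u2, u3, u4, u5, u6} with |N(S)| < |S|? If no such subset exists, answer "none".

Take S = {u1, u3, u6}. Its neighbourhood is {q5, q6}, so |N(S)| = 2 < |S| = 3.
Every subset of size less than 3 has at least as many neighbours as members, so 3 is the minimum.

3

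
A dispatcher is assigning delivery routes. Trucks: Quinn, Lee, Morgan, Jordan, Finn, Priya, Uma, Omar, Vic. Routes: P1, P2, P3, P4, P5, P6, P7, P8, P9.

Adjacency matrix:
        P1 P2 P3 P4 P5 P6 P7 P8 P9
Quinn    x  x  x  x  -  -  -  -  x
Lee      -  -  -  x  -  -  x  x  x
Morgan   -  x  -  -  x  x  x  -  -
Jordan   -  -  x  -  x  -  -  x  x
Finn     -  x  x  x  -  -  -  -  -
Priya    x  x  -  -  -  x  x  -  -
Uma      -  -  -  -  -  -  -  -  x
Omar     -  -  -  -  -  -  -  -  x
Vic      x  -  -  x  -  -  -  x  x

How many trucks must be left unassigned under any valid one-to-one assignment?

1

A valid assignment of size 8: Quinn-P3, Lee-P7, Morgan-P5, Jordan-P8, Finn-P4, Priya-P6, Uma-P9, Vic-P1.
The set {Uma, Omar} has only 1 neighbour ({P9}), so by Hall's theorem at most 8 of the 9 trucks can be matched.
That matches 8 of the 9, leaving 1 unmatched; no matching can do better.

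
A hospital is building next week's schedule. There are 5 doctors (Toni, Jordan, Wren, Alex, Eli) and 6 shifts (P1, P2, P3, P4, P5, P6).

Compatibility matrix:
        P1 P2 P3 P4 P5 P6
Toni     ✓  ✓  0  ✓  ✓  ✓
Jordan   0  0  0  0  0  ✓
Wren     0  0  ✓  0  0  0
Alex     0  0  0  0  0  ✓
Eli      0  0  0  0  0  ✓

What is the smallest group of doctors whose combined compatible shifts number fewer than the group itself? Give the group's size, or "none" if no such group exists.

Take S = {Jordan, Alex}. Its neighbourhood is {P6}, so |N(S)| = 1 < |S| = 2.
No single vertex violates Hall's condition since each has at least one neighbour, so 2 is the minimum.

2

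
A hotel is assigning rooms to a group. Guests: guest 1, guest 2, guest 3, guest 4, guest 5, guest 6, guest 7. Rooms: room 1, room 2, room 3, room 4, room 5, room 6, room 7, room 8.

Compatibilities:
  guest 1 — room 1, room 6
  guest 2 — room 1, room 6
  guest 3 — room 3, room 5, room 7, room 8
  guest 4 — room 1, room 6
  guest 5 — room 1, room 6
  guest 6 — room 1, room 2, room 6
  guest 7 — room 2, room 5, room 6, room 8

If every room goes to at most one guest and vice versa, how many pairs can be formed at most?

5

A valid assignment of size 5: guest 1-room 1, guest 2-room 6, guest 3-room 7, guest 6-room 2, guest 7-room 8.
The set {guest 1, guest 2, guest 4, guest 5} has only 2 neighbours ({room 1, room 6}), so by Hall's theorem at most 5 of the 7 guests can be matched.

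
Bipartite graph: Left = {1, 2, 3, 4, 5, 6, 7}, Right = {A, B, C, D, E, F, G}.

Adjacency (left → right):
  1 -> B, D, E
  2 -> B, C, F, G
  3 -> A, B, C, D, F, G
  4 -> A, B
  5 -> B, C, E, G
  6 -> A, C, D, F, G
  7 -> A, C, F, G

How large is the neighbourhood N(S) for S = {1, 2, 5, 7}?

The union of neighbours of {1, 2, 5, 7} is {A, B, C, D, E, F, G}, which has 7 elements.
Since |N(S)| = 7 ≥ |S| = 4, Hall's condition holds for this subset.

7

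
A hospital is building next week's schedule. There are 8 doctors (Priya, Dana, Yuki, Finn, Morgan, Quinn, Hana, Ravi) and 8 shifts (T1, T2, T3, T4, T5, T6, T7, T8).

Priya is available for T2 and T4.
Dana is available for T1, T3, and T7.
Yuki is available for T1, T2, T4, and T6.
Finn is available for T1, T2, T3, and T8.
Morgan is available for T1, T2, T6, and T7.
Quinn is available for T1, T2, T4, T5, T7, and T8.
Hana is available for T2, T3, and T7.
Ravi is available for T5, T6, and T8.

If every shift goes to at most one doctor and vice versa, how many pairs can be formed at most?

For example, pair Priya→T4, Dana→T3, Yuki→T1, Finn→T2, Morgan→T6, Quinn→T5, Hana→T7, Ravi→T8.
All 8 doctors are matched, so no larger matching exists.

8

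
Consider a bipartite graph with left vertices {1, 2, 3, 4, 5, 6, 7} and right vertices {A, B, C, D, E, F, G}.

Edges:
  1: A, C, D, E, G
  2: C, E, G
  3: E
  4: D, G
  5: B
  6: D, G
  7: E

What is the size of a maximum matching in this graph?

6

For example, pair 1-A, 2-C, 3-E, 4-D, 5-B, 6-G.
The set {3, 7} has only 1 neighbour ({E}), so by Hall's theorem at most 6 of the 7 left vertices can be matched.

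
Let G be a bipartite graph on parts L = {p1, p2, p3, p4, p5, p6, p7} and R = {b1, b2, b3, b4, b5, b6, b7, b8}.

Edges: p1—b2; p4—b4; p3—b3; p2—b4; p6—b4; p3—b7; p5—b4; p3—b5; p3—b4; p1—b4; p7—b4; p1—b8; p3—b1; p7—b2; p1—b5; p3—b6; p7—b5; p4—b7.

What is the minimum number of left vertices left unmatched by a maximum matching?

2

For example, pair p1–b8, p2–b4, p3–b1, p4–b7, p7–b5.
The set {p2, p5, p6} has only 1 neighbour ({b4}), so by Hall's theorem at most 5 of the 7 left vertices can be matched.
That matches 5 of the 7, leaving 2 unmatched; no matching can do better.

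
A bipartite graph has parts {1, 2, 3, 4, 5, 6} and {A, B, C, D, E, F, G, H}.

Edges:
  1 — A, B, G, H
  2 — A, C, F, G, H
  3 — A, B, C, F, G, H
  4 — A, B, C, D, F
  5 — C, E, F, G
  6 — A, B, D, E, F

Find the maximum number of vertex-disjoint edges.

6

For example, pair 1–G, 2–H, 3–F, 4–B, 5–E, 6–A.
This saturates every left vertex, so 6 is the maximum.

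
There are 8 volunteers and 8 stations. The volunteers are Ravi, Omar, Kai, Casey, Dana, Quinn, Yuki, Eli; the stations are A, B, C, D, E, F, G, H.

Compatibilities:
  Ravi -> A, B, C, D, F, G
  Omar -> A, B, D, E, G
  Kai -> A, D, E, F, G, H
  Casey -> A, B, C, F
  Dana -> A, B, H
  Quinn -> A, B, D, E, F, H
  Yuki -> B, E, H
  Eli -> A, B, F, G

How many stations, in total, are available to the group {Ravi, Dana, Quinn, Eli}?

The union of neighbours of {Ravi, Dana, Quinn, Eli} is {A, B, C, D, E, F, G, H}, which has 8 elements.
Since |N(S)| = 8 ≥ |S| = 4, Hall's condition holds for this subset.

8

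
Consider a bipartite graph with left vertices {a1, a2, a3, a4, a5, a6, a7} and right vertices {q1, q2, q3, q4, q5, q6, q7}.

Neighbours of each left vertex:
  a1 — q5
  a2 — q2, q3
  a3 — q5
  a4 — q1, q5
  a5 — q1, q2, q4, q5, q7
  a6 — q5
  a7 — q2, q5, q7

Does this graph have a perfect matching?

The set {a1, a3, a6} has only 1 neighbour ({q5}), so by Hall's theorem at most 5 of the 7 left vertices can be matched.
Hence no matching covers every left vertex.

No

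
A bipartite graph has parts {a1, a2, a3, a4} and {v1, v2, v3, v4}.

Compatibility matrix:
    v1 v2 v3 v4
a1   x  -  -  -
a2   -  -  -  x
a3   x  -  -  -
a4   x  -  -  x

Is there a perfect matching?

No

The set {a1, a2, a3, a4} has only 2 neighbours ({v1, v4}), so by Hall's theorem at most 2 of the 4 left vertices can be matched.
Hence no matching covers every left vertex.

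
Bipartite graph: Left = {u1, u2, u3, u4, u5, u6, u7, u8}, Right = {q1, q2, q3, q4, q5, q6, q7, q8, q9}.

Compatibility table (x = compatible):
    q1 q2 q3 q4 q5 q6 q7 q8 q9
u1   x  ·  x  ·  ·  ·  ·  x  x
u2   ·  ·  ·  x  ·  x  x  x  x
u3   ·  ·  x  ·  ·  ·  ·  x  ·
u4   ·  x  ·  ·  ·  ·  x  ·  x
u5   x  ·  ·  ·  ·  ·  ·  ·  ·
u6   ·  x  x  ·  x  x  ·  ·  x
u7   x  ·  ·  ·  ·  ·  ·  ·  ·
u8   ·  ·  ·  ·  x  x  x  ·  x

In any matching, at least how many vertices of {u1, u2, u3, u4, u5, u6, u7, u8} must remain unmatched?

1

For example, pair u1-q3, u2-q6, u3-q8, u4-q2, u5-q1, u6-q9, u8-q5.
The set {u5, u7} has only 1 neighbour ({q1}), so by Hall's theorem at most 7 of the 8 left vertices can be matched.
That matches 7 of the 8, leaving 1 unmatched; no matching can do better.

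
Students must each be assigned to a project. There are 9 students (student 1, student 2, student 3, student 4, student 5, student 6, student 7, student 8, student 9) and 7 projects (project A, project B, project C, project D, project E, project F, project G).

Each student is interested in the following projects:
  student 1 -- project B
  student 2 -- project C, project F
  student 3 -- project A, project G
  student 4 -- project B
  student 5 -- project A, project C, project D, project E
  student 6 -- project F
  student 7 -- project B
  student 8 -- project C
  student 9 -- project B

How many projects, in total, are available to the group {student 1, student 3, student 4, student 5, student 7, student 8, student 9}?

6

The union of neighbours of {student 1, student 3, student 4, student 5, student 7, student 8, student 9} is {project A, project B, project C, project D, project E, project G}, which has 6 elements.
Since |N(S)| = 6 < |S| = 7, Hall's condition fails for this subset.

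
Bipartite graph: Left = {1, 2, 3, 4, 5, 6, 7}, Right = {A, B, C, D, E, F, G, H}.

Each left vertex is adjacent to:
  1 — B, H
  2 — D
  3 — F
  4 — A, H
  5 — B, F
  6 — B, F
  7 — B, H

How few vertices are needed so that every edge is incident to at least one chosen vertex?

5

A maximum matching has 5 edges (e.g. 1–H, 2–D, 3–F, 4–A, 5–B).
By König's theorem the minimum vertex cover has the same size. One such cover is {2, 4, B, F, H}.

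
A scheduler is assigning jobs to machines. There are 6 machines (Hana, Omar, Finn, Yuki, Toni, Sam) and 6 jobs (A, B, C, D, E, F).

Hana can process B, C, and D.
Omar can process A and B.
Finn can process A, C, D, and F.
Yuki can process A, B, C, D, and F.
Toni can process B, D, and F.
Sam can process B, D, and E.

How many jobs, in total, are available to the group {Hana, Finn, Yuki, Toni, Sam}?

The union of neighbours of {Hana, Finn, Yuki, Toni, Sam} is {A, B, C, D, E, F}, which has 6 elements.
Since |N(S)| = 6 ≥ |S| = 5, Hall's condition holds for this subset.

6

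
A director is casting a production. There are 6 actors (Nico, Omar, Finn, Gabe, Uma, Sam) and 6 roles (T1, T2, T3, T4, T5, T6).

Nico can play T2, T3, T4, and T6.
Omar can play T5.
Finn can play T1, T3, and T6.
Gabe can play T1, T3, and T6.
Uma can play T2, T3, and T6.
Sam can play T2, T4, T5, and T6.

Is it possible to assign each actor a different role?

For example, pair Nico-T4, Omar-T5, Finn-T3, Gabe-T1, Uma-T2, Sam-T6.
All 6 actors are covered.

Yes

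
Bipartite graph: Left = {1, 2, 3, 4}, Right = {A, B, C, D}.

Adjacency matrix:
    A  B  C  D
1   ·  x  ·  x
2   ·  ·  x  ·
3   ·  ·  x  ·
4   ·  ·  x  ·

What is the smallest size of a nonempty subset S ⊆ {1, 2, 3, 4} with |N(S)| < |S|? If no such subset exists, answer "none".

Take S = {2, 3}. Its neighbourhood is {C}, so |N(S)| = 1 < |S| = 2.
No single vertex violates Hall's condition since each has at least one neighbour, so 2 is the minimum.

2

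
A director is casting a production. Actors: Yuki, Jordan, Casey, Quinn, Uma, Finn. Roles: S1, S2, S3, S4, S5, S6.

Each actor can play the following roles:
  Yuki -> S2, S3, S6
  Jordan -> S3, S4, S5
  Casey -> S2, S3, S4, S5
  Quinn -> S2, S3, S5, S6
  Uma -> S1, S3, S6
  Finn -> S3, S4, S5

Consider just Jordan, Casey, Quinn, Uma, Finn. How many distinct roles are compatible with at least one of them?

6

The union of neighbours of {Jordan, Casey, Quinn, Uma, Finn} is {S1, S2, S3, S4, S5, S6}, which has 6 elements.
Since |N(S)| = 6 ≥ |S| = 5, Hall's condition holds for this subset.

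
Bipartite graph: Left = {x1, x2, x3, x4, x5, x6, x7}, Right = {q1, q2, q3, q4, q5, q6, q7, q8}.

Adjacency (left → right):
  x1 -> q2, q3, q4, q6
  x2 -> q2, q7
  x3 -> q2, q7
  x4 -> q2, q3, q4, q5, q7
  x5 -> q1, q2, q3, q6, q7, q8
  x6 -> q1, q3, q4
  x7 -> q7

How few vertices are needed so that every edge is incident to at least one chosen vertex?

6

The 6 edges x1–q6, x2–q7, x3–q2, x4–q3, x5–q1, x6–q4 form a matching, so any vertex cover needs at least 6 vertices (one per matched edge).
Conversely {x1, x4, x5, x6, q2, q7} meets every edge and has exactly 6 vertices, so 6 is optimal.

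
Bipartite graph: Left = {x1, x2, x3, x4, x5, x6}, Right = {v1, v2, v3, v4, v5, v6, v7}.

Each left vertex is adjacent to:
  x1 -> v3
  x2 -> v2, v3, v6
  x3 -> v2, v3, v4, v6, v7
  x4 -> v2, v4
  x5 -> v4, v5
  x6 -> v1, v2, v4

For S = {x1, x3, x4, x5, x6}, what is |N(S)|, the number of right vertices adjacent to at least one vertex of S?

7

The union of neighbours of {x1, x3, x4, x5, x6} is {v1, v2, v3, v4, v5, v6, v7}, which has 7 elements.
Since |N(S)| = 7 ≥ |S| = 5, Hall's condition holds for this subset.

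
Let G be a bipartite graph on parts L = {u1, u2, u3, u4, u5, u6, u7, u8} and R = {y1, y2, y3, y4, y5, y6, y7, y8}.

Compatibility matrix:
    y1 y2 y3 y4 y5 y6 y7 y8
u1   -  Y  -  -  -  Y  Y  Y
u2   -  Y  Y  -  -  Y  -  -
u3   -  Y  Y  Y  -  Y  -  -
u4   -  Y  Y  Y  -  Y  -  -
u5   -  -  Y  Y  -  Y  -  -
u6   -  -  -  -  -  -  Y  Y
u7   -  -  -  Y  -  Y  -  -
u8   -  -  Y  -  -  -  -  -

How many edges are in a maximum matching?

One maximum matching: u1–y7, u2–y6, u3–y4, u4–y2, u5–y3, u6–y8.
The set {u2, u3, u4, u5, u7, u8} has only 4 neighbours ({y2, y3, y4, y6}), so by Hall's theorem at most 6 of the 8 left vertices can be matched.

6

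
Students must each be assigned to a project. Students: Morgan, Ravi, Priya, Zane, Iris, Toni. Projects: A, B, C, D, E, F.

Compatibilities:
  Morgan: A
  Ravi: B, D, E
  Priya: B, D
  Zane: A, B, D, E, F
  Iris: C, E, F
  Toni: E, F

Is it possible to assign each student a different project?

For example, pair Morgan-A, Ravi-B, Priya-D, Zane-F, Iris-C, Toni-E.
All 6 students are covered.

Yes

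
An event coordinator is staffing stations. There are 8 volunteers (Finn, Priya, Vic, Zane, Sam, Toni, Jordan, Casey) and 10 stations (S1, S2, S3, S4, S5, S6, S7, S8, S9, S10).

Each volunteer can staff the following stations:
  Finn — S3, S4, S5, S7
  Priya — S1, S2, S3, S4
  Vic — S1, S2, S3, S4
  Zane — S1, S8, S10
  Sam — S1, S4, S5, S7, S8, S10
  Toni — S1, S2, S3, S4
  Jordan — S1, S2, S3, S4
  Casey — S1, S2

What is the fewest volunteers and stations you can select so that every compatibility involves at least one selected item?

7

The 7 edges Finn–S5, Priya–S3, Vic–S1, Zane–S10, Sam–S7, Toni–S4, Jordan–S2 form a matching, so any vertex cover needs at least 7 vertices (one per matched edge).
Conversely {Finn, Zane, Sam, S1, S2, S3, S4} meets every edge and has exactly 7 vertices, so 7 is optimal.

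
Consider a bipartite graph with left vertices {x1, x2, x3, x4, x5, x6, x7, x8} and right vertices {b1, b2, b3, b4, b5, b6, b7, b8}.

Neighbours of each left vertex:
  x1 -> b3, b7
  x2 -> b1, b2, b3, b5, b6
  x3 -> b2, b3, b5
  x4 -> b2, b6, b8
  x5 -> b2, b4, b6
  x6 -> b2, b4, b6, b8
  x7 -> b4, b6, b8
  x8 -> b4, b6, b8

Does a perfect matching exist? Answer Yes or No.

No

The set {x4, x5, x6, x7, x8} has only 4 neighbours ({b2, b4, b6, b8}), so by Hall's theorem at most 7 of the 8 left vertices can be matched.
Hence no matching covers every left vertex.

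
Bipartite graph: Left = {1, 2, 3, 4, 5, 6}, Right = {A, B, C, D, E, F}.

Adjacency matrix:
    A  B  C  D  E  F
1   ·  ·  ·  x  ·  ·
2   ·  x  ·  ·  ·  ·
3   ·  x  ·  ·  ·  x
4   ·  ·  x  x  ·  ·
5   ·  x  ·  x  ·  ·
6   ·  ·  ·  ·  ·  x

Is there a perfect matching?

No

The set {1, 2, 3, 5, 6} has only 3 neighbours ({B, D, F}), so by Hall's theorem at most 4 of the 6 left vertices can be matched.
Hence no matching covers every left vertex.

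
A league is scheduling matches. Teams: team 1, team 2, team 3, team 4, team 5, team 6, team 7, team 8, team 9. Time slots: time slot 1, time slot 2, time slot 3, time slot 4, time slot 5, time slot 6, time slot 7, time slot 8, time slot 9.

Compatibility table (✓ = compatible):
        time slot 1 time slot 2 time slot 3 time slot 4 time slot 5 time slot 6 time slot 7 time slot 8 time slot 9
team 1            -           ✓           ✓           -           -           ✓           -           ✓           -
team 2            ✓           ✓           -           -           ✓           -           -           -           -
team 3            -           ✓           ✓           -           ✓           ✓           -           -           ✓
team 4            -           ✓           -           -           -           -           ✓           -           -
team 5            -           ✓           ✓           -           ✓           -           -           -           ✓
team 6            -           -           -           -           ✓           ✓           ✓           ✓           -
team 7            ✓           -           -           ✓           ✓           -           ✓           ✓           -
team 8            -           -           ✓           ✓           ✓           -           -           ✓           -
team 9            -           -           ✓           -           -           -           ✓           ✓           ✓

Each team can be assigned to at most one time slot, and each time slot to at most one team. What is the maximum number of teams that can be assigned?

For example, pair team 1–time slot 2, team 2–time slot 1, team 3–time slot 6, team 4–time slot 7, team 5–time slot 9, team 6–time slot 5, team 7–time slot 8, team 8–time slot 4, team 9–time slot 3.
This saturates every team, so 9 is the maximum.

9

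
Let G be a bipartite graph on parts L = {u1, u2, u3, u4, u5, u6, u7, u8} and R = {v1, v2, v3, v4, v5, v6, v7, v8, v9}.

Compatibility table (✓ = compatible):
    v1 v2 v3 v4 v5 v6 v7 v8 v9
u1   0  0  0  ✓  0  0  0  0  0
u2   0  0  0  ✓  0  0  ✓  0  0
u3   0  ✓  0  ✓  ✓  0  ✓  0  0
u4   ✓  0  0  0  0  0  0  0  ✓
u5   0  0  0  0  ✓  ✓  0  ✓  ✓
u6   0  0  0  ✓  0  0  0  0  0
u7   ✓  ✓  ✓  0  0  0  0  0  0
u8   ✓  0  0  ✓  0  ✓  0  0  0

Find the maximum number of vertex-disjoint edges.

For example, pair u1–v4, u2–v7, u3–v5, u4–v1, u5–v8, u7–v2, u8–v6.
The set {u1, u6} has only 1 neighbour ({v4}), so by Hall's theorem at most 7 of the 8 left vertices can be matched.

7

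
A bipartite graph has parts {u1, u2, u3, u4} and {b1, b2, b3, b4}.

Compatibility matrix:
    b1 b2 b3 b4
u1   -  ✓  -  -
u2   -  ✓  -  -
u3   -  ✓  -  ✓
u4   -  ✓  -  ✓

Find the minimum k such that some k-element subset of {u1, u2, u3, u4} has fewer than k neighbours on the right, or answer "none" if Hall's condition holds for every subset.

2

Take S = {u1, u2}. Its neighbourhood is {b2}, so |N(S)| = 1 < |S| = 2.
No single vertex violates Hall's condition since each has at least one neighbour, so 2 is the minimum.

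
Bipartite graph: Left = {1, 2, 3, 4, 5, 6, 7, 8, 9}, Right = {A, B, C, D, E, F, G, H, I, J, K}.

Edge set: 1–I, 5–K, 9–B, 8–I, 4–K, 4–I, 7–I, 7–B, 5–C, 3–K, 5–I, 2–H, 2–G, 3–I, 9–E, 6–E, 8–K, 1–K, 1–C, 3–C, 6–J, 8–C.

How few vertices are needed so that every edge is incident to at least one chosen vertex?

A maximum matching has 7 edges (e.g. 1–C, 2–G, 3–I, 4–K, 6–J, 7–B, 9–E).
By König's theorem the minimum vertex cover has the same size. One such cover is {2, 6, 7, 9, C, I, K}.

7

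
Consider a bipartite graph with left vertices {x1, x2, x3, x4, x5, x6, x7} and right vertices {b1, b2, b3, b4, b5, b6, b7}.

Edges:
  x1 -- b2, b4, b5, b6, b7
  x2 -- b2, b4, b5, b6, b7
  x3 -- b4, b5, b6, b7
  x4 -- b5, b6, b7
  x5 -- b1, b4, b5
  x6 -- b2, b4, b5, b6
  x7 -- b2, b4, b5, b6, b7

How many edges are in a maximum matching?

For example, pair x1–b2, x2–b4, x3–b7, x4–b6, x5–b1, x6–b5.
The set {x1, x2, x3, x4, x6, x7} has only 5 neighbours ({b2, b4, b5, b6, b7}), so by Hall's theorem at most 6 of the 7 left vertices can be matched.

6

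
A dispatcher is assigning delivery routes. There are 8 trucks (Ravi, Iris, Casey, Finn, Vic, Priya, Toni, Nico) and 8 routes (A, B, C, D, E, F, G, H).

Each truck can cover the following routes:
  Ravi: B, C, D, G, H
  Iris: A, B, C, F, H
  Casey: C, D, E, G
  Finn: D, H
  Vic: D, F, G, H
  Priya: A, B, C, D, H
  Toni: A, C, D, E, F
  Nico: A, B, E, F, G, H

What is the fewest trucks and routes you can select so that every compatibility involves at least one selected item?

8

The 8 edges Ravi–H, Iris–B, Casey–C, Finn–D, Vic–F, Priya–A, Toni–E, Nico–G form a matching, so any vertex cover needs at least 8 vertices (one per matched edge).
Conversely {Ravi, Iris, Casey, Finn, Vic, Priya, Toni, Nico} meets every edge and has exactly 8 vertices, so 8 is optimal.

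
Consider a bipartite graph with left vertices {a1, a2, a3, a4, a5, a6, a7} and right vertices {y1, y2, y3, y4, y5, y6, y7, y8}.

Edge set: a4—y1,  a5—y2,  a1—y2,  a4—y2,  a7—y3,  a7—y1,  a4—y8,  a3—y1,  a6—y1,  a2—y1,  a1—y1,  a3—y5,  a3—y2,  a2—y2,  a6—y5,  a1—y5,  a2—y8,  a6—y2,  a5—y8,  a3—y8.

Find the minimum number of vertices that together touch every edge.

5

The 5 edges a1–y5, a2–y8, a3–y2, a4–y1, a7–y3 form a matching, so any vertex cover needs at least 5 vertices (one per matched edge).
Conversely {a7, y1, y2, y5, y8} meets every edge and has exactly 5 vertices, so 5 is optimal.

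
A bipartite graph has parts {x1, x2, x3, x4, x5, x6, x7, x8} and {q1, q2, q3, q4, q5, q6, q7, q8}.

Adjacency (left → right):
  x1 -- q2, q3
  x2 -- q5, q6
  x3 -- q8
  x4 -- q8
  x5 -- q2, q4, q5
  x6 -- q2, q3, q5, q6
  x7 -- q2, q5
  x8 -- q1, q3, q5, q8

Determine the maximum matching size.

For example, pair x1-q3, x2-q5, x3-q8, x5-q4, x6-q6, x7-q2, x8-q1.
The set {x3, x4} has only 1 neighbour ({q8}), so by Hall's theorem at most 7 of the 8 left vertices can be matched.

7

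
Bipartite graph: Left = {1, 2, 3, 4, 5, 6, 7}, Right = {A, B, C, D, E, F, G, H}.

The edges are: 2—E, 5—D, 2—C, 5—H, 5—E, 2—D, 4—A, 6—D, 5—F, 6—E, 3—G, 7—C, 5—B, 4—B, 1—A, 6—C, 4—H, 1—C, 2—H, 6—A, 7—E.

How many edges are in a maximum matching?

One maximum matching: 1–A, 2–D, 3–G, 4–B, 5–H, 6–C, 7–E.
This saturates every left vertex, so 7 is the maximum.

7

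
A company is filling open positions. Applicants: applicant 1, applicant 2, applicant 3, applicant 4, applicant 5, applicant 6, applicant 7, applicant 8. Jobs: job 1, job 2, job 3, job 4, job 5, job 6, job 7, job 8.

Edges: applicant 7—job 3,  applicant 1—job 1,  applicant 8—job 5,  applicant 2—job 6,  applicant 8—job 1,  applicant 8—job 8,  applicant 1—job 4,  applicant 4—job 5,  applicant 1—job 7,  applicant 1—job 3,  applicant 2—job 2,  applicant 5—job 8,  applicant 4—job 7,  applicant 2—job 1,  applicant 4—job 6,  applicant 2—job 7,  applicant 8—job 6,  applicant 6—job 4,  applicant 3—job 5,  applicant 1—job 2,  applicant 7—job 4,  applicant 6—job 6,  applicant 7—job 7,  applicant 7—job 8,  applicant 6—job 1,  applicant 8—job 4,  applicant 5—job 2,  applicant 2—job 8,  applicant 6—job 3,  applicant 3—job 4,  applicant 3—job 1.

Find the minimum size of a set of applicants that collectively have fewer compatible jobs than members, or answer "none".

A matching saturating every applicant exists, for instance applicant 1→job 7, applicant 2→job 8, applicant 3→job 4, applicant 4→job 6, applicant 5→job 2, applicant 6→job 1, applicant 7→job 3, applicant 8→job 5.
By Hall's marriage theorem, this means |N(S)| ≥ |S| for every subset S, so no violating subset exists.

none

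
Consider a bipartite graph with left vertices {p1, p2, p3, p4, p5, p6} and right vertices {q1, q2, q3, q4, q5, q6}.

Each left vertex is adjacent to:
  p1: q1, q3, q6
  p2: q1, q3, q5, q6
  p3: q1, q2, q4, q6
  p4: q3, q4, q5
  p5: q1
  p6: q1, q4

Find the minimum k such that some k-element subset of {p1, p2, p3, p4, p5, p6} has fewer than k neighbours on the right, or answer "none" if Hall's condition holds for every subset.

A matching saturating every left vertex exists, for instance p1→q3, p2→q6, p3→q2, p4→q5, p5→q1, p6→q4.
By Hall's marriage theorem, this means |N(S)| ≥ |S| for every subset S, so no violating subset exists.

none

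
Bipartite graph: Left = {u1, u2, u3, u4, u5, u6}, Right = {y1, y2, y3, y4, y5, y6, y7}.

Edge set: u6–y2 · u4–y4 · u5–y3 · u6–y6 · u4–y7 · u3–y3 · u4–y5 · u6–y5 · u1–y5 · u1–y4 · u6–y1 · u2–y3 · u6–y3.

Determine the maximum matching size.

4

A valid assignment of size 4: u1→y4, u2→y3, u4→y7, u6→y6.
The set {u2, u3, u5} has only 1 neighbour ({y3}), so by Hall's theorem at most 4 of the 6 left vertices can be matched.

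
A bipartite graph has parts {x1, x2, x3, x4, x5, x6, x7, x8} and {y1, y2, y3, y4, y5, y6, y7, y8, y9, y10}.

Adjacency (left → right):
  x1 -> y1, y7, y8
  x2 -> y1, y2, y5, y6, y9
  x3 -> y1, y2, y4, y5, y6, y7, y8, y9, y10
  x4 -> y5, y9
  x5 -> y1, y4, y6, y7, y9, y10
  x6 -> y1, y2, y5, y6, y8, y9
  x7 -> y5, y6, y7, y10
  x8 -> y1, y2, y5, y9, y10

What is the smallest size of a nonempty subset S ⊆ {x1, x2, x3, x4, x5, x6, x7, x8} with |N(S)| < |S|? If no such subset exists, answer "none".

A matching saturating every left vertex exists, for instance x1→y8, x2→y1, x3→y4, x4→y5, x5→y7, x6→y9, x7→y6, x8→y10.
By Hall's marriage theorem, this means |N(S)| ≥ |S| for every subset S, so no violating subset exists.

none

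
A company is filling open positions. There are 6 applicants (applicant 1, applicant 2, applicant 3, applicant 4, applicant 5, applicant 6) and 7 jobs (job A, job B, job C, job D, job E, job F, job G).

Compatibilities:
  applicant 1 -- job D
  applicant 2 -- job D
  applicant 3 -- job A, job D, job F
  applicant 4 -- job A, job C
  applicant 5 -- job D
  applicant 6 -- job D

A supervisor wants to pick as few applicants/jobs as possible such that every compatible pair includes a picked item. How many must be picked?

A maximum matching has 3 edges (e.g. applicant 1–job D, applicant 3–job F, applicant 4–job A).
By König's theorem the minimum vertex cover has the same size. One such cover is {applicant 3, applicant 4, job D}.

3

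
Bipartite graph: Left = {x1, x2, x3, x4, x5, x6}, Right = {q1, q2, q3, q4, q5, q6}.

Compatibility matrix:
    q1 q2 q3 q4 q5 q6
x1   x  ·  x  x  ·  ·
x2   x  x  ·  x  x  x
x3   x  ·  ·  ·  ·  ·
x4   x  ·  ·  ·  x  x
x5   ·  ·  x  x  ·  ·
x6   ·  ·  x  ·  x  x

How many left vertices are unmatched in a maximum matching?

0

For example, pair x1–q3, x2–q2, x3–q1, x4–q5, x5–q4, x6–q6.
This saturates every left vertex, so 6 is the maximum.
That matches 6 of the 6, leaving 0 unmatched; no matching can do better.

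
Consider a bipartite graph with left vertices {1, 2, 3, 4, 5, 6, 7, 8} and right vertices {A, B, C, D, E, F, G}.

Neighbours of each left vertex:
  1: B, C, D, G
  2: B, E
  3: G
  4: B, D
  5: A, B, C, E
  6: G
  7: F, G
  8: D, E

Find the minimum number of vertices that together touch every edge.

{1, 2, 4, 5, 7, 8, G} is a vertex cover of size 7: every edge has an endpoint in this set.
No smaller cover exists because 1–C, 2–B, 3–G, 4–D, 5–A, 7–F, 8–E is a matching of size 7, and a cover must include an endpoint of each of these disjoint edges (König's theorem).

7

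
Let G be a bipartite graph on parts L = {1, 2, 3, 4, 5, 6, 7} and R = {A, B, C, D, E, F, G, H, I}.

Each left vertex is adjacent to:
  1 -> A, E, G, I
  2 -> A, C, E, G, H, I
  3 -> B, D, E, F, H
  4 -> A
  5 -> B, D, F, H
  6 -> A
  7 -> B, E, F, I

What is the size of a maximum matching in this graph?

One maximum matching: 1–I, 2–G, 3–E, 4–A, 5–F, 7–B.
The set {4, 6} has only 1 neighbour ({A}), so by Hall's theorem at most 6 of the 7 left vertices can be matched.

6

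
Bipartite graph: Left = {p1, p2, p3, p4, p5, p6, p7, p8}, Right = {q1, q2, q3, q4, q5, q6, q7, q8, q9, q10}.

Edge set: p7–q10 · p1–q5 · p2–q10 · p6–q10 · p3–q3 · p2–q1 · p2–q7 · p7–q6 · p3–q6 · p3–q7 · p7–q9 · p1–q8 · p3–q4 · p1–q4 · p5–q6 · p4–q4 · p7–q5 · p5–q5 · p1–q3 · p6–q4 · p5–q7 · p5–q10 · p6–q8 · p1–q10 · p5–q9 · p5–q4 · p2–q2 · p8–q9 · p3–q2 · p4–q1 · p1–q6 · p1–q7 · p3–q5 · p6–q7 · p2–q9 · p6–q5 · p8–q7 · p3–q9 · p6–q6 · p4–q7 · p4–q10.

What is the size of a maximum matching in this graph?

One maximum matching: p1–q6, p2–q1, p3–q3, p4–q10, p5–q9, p6–q4, p7–q5, p8–q7.
All 8 left vertices are matched, so no larger matching exists.

8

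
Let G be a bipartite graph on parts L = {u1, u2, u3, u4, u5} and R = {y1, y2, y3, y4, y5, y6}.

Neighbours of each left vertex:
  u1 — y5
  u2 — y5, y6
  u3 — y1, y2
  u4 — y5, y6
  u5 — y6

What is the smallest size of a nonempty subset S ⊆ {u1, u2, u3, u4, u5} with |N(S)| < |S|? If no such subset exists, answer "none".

3

Take S = {u1, u2, u4}. Its neighbourhood is {y5, y6}, so |N(S)| = 2 < |S| = 3.
Every subset of size less than 3 has at least as many neighbours as members, so 3 is the minimum.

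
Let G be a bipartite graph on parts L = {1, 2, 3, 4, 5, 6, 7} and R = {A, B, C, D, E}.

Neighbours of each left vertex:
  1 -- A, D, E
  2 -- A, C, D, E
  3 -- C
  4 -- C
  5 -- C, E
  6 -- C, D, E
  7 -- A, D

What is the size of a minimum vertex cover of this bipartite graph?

The 4 edges 1–A, 2–D, 3–C, 5–E form a matching, so any vertex cover needs at least 4 vertices (one per matched edge).
Conversely {A, C, D, E} meets every edge and has exactly 4 vertices, so 4 is optimal.

4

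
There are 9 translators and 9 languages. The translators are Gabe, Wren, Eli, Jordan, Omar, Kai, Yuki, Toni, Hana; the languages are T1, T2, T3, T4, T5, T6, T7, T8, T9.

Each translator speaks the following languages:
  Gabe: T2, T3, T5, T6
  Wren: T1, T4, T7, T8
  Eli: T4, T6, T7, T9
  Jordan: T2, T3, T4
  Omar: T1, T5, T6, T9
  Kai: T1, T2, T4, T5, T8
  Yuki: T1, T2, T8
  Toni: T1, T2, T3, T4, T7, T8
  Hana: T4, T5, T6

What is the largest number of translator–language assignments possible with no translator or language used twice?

9

One maximum matching: Gabe-T5, Wren-T1, Eli-T7, Jordan-T3, Omar-T9, Kai-T8, Yuki-T2, Toni-T4, Hana-T6.
All 9 translators are matched, so no larger matching exists.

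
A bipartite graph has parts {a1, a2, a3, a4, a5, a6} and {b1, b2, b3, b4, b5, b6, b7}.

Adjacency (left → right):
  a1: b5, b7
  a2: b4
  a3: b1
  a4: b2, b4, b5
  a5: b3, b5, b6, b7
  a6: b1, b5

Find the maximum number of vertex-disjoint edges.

A valid assignment of size 6: a1→b7, a2→b4, a3→b1, a4→b2, a5→b3, a6→b5.
This saturates every left vertex, so 6 is the maximum.

6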